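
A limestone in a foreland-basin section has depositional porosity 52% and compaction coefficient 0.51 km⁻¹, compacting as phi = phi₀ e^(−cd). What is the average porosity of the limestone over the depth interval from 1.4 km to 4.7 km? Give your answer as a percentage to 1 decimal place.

⟨phi⟩ = (1/(d₂−d₁)) ∫ phi₀ e^(−cd) dd = phi₀·(e^(−c·d₁) − e^(−c·d₂)) / (c·(d₂−d₁))
e^(−0.51×1.4) = 0.4897; e^(−0.51×4.7) = 0.0910
⟨phi⟩ = 0.52 × (0.4897 − 0.0910) / (0.51 × 3.3) = 0.52 × 0.2369 = 0.1232

12.3%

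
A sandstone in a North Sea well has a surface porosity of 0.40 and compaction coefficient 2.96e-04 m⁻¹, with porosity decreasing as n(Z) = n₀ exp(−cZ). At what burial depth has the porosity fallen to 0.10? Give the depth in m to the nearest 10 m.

4680 m

Working in km (1 km = 1000 m; c in km⁻¹ = c in m⁻¹ × 1000):
Invert Athy's law: Z = ln(n₀/n) / c
Z = ln(0.4/0.1) / 0.296 = ln(4) / 0.296 = 1.3863 / 0.296 = 4.683 km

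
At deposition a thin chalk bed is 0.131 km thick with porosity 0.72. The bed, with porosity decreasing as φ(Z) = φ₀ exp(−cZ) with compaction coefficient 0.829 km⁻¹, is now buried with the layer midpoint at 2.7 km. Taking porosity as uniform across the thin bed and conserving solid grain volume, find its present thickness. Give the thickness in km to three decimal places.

0.040 km

Porosity at 2.7 km: φ = 0.72·exp(−0.829×2.7) = 0.0768
Solid-volume conservation: h(1−φ) = h₀(1−φ₀) ⇒ h = h₀·(1−φ₀)/(1−φ)
h = 0.131 × (1 − 0.72)/(1 − 0.0768) = 0.131 × 0.3033 = 0.0397 km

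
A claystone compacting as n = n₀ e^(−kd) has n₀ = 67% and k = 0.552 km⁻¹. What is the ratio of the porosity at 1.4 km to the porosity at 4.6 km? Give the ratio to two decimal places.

5.85

n(d₁)/n(d₂) = e^(−k·d₁)/e^(−k·d₂) = e^{k(d₂−d₁)}
= exp(0.552 × 3.2) = exp(1.766) = 5.8498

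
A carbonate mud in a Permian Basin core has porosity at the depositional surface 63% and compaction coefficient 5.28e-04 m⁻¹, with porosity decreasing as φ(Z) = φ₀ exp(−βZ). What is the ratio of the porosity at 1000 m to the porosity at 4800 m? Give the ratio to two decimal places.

7.44

Working in km (1 km = 1000 m; β in km⁻¹ = β in m⁻¹ × 1000):
φ(Z₁)/φ(Z₂) = e^(−β·Z₁)/e^(−β·Z₂) = e^{β(Z₂−Z₁)}
= exp(0.528 × 3.8) = exp(2.006) = 7.4365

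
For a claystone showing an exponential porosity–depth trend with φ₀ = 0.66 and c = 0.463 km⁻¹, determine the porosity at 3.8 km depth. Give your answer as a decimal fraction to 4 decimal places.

φ = φ₀·exp(−c·z) = 0.66 × exp(−0.463 × 3.8) = 0.66 × exp(−1.759)
  = 0.66 × 0.1721 = 0.1136

0.1136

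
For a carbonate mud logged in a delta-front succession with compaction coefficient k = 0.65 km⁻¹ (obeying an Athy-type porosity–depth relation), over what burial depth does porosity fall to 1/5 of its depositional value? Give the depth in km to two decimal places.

2.48 km

phi/phi₀ = 1/5 ⇒ exp(−k·z) = 1/5 ⇒ z = ln(5) / k
z = 1.6094 / 0.65 = 2.476 km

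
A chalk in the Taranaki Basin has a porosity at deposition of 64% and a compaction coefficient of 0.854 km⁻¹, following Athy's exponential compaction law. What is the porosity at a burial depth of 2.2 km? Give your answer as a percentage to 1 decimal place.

9.8%

n = n₀·exp(−β·z) = 0.64 × exp(−0.854 × 2.2) = 0.64 × exp(−1.879)
  = 0.64 × 0.1528 = 0.0978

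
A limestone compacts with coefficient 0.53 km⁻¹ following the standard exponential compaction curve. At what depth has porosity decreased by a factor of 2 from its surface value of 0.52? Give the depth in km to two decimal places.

phi/phi₀ = 1/2 ⇒ exp(−k·z) = 1/2 ⇒ z = ln(2) / k
z = 0.6931 / 0.53 = 1.308 km

1.31 km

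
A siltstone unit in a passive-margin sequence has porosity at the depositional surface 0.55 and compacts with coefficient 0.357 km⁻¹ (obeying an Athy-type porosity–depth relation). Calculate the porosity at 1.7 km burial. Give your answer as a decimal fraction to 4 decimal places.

0.2998

φ = φ₀·exp(−c·d) = 0.55 × exp(−0.357 × 1.7) = 0.55 × exp(−0.6069)
  = 0.55 × 0.5450 = 0.2998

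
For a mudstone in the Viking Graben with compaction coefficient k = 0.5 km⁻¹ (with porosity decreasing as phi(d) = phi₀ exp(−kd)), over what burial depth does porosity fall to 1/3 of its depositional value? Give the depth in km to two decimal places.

phi/phi₀ = 1/3 ⇒ exp(−k·d) = 1/3 ⇒ d = ln(3) / k
d = 1.0986 / 0.5 = 2.197 km

2.20 km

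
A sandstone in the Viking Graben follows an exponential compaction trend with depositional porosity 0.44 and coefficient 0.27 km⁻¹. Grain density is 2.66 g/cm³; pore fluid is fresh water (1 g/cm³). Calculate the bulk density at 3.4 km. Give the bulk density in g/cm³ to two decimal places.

Porosity at depth: n = 0.44·exp(−0.27×3.4) = 0.44×0.3993 = 0.1757
Bulk density: ρ_b = (1−n)ρ_g + n·ρ_f = 0.8243×2.66 + 0.1757×1
       = 2.193 + 0.176 = 2.368 g/cm³

2.37 g/cm³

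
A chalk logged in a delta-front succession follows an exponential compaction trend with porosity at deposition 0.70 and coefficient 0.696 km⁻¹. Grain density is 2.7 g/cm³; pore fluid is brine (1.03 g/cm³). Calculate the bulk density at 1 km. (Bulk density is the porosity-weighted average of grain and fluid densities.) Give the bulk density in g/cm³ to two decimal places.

2.12 g/cm³

Porosity at depth: n = 0.7·exp(−0.696×1) = 0.7×0.4986 = 0.3490
Bulk density: ρ_b = (1−n)ρ_g + n·ρ_f = 0.6510×2.7 + 0.3490×1.03
       = 1.758 + 0.359 = 2.117 g/cm³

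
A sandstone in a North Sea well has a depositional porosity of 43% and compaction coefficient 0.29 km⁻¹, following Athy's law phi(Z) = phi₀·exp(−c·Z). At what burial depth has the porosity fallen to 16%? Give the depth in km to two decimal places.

3.41 km

Invert Athy's law: Z = ln(phi₀/phi) / c
Z = ln(0.43/0.16) / 0.29 = ln(2.688) / 0.29 = 0.9886 / 0.29 = 3.409 km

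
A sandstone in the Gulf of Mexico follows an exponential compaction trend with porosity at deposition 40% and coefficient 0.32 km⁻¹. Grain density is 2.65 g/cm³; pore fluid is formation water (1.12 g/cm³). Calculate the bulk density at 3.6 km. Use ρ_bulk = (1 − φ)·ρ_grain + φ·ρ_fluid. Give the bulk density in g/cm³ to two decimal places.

Porosity at depth: φ = 0.4·exp(−0.32×3.6) = 0.4×0.3160 = 0.1264
Bulk density: ρ_b = (1−φ)ρ_g + φ·ρ_f = 0.8736×2.65 + 0.1264×1.12
       = 2.315 + 0.142 = 2.457 g/cm³

2.46 g/cm³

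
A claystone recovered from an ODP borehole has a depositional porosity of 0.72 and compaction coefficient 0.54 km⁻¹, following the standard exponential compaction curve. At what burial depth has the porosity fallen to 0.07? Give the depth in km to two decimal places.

4.32 km

Invert Athy's law: Z = ln(φ₀/φ) / k
Z = ln(0.72/0.07) / 0.54 = ln(10.29) / 0.54 = 2.3308 / 0.54 = 4.316 km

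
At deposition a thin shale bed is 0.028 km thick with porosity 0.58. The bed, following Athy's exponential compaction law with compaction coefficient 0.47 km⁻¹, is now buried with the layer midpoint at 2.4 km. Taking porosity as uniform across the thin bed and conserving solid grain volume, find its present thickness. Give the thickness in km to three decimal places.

0.014 km

Porosity at 2.4 km: φ = 0.58·exp(−0.47×2.4) = 0.1877
Solid-volume conservation: h(1−φ) = h₀(1−φ₀) ⇒ h = h₀·(1−φ₀)/(1−φ)
h = 0.028 × (1 − 0.58)/(1 − 0.1877) = 0.028 × 0.5171 = 0.0145 km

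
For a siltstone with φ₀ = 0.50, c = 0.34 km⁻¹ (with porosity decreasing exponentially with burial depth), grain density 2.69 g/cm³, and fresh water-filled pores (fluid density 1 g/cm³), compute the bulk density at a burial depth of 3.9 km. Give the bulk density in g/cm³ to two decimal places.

Porosity at depth: φ = 0.5·exp(−0.34×3.9) = 0.5×0.2655 = 0.1328
Bulk density: ρ_b = (1−φ)ρ_g + φ·ρ_f = 0.8672×2.69 + 0.1328×1
       = 2.333 + 0.133 = 2.466 g/cm³

2.47 g/cm³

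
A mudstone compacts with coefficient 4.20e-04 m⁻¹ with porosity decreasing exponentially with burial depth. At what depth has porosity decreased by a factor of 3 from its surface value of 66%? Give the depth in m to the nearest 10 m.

Working in km (1 km = 1000 m; c in km⁻¹ = c in m⁻¹ × 1000):
φ/φ₀ = 1/3 ⇒ exp(−c·z) = 1/3 ⇒ z = ln(3) / c
z = 1.0986 / 0.42 = 2.616 km

2620 m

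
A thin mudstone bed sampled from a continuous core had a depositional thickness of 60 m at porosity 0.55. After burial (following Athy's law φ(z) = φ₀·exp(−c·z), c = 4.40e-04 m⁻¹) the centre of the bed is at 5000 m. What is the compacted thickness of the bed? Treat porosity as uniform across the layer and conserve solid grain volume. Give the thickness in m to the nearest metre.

Working in km (1 km = 1000 m; c in km⁻¹ = c in m⁻¹ × 1000):
Porosity at 5 km: φ = 0.55·exp(−0.44×5) = 0.0609
Solid-volume conservation: h(1−φ) = h₀(1−φ₀) ⇒ h = h₀·(1−φ₀)/(1−φ)
h = 0.06 × (1 − 0.55)/(1 − 0.0609) = 0.06 × 0.4792 = 0.0288 km

29 m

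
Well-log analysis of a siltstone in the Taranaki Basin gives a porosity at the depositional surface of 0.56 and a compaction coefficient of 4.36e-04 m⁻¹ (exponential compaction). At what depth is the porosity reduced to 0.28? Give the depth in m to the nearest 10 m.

1590 m

Working in km (1 km = 1000 m; c in km⁻¹ = c in m⁻¹ × 1000):
Invert Athy's law: Z = ln(φ₀/φ) / c
Z = ln(0.56/0.28) / 0.436 = ln(2) / 0.436 = 0.6931 / 0.436 = 1.590 km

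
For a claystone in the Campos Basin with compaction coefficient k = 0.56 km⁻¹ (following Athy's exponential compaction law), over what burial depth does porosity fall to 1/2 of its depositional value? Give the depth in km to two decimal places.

phi/phi₀ = 1/2 ⇒ exp(−k·Z) = 1/2 ⇒ Z = ln(2) / k
Z = 0.6931 / 0.56 = 1.238 km

1.24 km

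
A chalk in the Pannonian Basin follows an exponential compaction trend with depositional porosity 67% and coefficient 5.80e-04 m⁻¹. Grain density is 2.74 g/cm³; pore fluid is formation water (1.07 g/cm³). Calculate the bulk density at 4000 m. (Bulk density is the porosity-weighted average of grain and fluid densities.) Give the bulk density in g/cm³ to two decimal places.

2.63 g/cm³

Working in km (1 km = 1000 m; c in km⁻¹ = c in m⁻¹ × 1000):
Porosity at depth: phi = 0.67·exp(−0.58×4) = 0.67×0.0983 = 0.0658
Bulk density: ρ_b = (1−phi)ρ_g + phi·ρ_f = 0.9342×2.74 + 0.0658×1.07
       = 2.560 + 0.070 = 2.630 g/cm³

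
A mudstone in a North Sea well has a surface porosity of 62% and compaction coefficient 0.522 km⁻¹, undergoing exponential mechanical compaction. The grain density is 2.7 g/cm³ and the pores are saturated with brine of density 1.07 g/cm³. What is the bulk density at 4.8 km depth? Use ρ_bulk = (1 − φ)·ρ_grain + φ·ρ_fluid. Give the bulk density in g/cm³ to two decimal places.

Porosity at depth: phi = 0.62·exp(−0.522×4.8) = 0.62×0.0816 = 0.0506
Bulk density: ρ_b = (1−phi)ρ_g + phi·ρ_f = 0.9494×2.7 + 0.0506×1.07
       = 2.563 + 0.054 = 2.618 g/cm³

2.62 g/cm³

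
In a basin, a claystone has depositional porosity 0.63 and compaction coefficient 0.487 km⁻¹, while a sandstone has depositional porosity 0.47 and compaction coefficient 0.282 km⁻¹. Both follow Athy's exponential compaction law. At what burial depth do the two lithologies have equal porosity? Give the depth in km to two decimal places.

1.43 km

Set φ₀ₐ e^(−kₐZ) = φ₀ᵦ e^(−kᵦZ) ⇒ ln(φ₀ₐ/φ₀ᵦ) = (kₐ − kᵦ)·Z
Z = ln(0.63/0.47) / (0.487 − 0.282) = 0.2930 / 0.205 = 1.429 km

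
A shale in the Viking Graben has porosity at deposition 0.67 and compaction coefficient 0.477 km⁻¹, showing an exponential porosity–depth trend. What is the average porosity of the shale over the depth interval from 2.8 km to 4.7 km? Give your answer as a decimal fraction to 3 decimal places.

⟨phi⟩ = (1/(Z₂−Z₁)) ∫ phi₀ e^(−kZ) dZ = phi₀·(e^(−k·Z₁) − e^(−k·Z₂)) / (k·(Z₂−Z₁))
e^(−0.477×2.8) = 0.2630; e^(−0.477×4.7) = 0.1063
⟨phi⟩ = 0.67 × (0.2630 − 0.1063) / (0.477 × 1.9) = 0.67 × 0.1729 = 0.1159

0.116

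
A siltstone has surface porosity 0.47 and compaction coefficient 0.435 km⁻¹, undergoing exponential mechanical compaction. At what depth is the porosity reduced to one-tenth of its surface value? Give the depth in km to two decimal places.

n/n₀ = 1/10 ⇒ exp(−k·Z) = 1/10 ⇒ Z = ln(10) / k
Z = 2.3026 / 0.435 = 5.293 km

5.29 km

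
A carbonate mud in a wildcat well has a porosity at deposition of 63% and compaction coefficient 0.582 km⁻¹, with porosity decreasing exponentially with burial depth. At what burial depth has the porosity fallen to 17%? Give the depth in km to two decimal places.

Invert Athy's law: d = ln(n₀/n) / β
d = ln(0.63/0.17) / 0.582 = ln(3.706) / 0.582 = 1.3099 / 0.582 = 2.251 km

2.25 km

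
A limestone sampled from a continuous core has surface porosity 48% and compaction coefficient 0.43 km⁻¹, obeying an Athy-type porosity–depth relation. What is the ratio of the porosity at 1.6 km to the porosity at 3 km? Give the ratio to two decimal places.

1.83

φ(d₁)/φ(d₂) = e^(−c·d₁)/e^(−c·d₂) = e^{c(d₂−d₁)}
= exp(0.43 × 1.4) = exp(0.602) = 1.8258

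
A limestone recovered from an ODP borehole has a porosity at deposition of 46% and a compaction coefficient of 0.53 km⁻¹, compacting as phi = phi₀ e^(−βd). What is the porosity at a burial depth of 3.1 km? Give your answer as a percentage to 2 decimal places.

8.90%

phi = phi₀·exp(−β·d) = 0.46 × exp(−0.53 × 3.1) = 0.46 × exp(−1.643)
  = 0.46 × 0.1934 = 0.0890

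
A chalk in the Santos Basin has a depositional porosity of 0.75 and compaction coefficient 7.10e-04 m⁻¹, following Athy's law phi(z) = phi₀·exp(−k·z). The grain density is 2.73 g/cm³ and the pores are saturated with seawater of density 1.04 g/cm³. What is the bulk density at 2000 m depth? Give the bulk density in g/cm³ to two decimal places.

2.42 g/cm³

Working in km (1 km = 1000 m; k in km⁻¹ = k in m⁻¹ × 1000):
Porosity at depth: phi = 0.75·exp(−0.71×2) = 0.75×0.2417 = 0.1813
Bulk density: ρ_b = (1−phi)ρ_g + phi·ρ_f = 0.8187×2.73 + 0.1813×1.04
       = 2.235 + 0.189 = 2.424 g/cm³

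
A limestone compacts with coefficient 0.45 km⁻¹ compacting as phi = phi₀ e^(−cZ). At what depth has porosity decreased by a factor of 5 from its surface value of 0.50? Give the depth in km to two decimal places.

phi/phi₀ = 1/5 ⇒ exp(−c·Z) = 1/5 ⇒ Z = ln(5) / c
Z = 1.6094 / 0.45 = 3.577 km

3.58 km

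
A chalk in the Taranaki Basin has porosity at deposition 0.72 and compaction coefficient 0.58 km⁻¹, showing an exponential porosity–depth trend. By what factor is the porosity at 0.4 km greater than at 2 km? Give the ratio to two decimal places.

2.53

n(Z₁)/n(Z₂) = e^(−k·Z₁)/e^(−k·Z₂) = e^{k(Z₂−Z₁)}
= exp(0.58 × 1.6) = exp(0.928) = 2.5294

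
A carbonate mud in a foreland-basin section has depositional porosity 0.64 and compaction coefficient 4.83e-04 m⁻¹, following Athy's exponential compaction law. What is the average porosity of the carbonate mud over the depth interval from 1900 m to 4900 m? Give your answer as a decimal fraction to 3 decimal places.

Working in km (1 km = 1000 m; β in km⁻¹ = β in m⁻¹ × 1000):
⟨φ⟩ = (1/(z₂−z₁)) ∫ φ₀ e^(−βz) dz = φ₀·(e^(−β·z₁) − e^(−β·z₂)) / (β·(z₂−z₁))
e^(−0.483×1.9) = 0.3994; e^(−0.483×4.9) = 0.0938
⟨φ⟩ = 0.64 × (0.3994 − 0.0938) / (0.483 × 3) = 0.64 × 0.2109 = 0.1350

0.135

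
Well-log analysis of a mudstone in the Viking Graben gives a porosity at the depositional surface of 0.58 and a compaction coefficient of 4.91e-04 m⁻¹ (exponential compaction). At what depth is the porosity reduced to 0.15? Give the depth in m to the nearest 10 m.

Working in km (1 km = 1000 m; c in km⁻¹ = c in m⁻¹ × 1000):
Invert Athy's law: z = ln(φ₀/φ) / c
z = ln(0.58/0.15) / 0.491 = ln(3.867) / 0.491 = 1.3524 / 0.491 = 2.754 km

2750 m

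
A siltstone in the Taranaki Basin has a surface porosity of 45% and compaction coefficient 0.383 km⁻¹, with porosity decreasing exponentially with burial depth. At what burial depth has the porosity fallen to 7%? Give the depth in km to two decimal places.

4.86 km

Invert Athy's law: d = ln(φ₀/φ) / k
d = ln(0.45/0.07) / 0.383 = ln(6.429) / 0.383 = 1.8608 / 0.383 = 4.858 km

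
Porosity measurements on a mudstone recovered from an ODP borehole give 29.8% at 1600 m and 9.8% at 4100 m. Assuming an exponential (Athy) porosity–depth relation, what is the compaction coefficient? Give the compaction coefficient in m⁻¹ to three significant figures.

0.000445 m⁻¹

Working in km (1 km = 1000 m; k in km⁻¹ = k in m⁻¹ × 1000):
Athy: n(z) = n₀ e^(−kz) ⇒ n₁/n₂ = e^{k(z₂−z₁)} ⇒ k = ln(n₁/n₂)/(z₂−z₁)
k = ln(0.298/0.098) / (4.1 − 1.6) = ln(3.041) / 2.5 = 1.1121 / 2.5 = 0.4449 km⁻¹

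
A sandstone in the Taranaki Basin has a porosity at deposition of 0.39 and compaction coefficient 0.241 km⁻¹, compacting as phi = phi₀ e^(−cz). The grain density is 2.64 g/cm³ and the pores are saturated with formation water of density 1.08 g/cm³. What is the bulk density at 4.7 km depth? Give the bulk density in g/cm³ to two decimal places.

2.44 g/cm³

Porosity at depth: phi = 0.39·exp(−0.241×4.7) = 0.39×0.3222 = 0.1256
Bulk density: ρ_b = (1−phi)ρ_g + phi·ρ_f = 0.8744×2.64 + 0.1256×1.08
       = 2.308 + 0.136 = 2.444 g/cm³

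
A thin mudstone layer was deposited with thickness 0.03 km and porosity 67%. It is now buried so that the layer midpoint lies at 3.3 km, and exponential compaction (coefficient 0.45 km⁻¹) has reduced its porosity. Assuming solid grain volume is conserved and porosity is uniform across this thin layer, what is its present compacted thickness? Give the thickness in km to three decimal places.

Porosity at 3.3 km: φ = 0.67·exp(−0.45×3.3) = 0.1518
Solid-volume conservation: h(1−φ) = h₀(1−φ₀) ⇒ h = h₀·(1−φ₀)/(1−φ)
h = 0.03 × (1 − 0.67)/(1 − 0.1518) = 0.03 × 0.3890 = 0.0117 km

0.012 km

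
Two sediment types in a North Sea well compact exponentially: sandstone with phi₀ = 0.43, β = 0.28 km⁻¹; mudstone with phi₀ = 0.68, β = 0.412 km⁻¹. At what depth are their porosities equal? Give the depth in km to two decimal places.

3.47 km

Set phi₀ₐ e^(−βₐd) = phi₀ᵦ e^(−βᵦd) ⇒ ln(phi₀ₐ/phi₀ᵦ) = (βₐ − βᵦ)·d
d = ln(0.43/0.68) / (0.28 − 0.412) = -0.4583 / -0.132 = 3.472 km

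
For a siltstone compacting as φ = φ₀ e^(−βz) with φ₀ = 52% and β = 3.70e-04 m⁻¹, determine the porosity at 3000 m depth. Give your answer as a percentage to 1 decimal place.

17.1%

Working in km (1 km = 1000 m; β in km⁻¹ = β in m⁻¹ × 1000):
φ = φ₀·exp(−β·z) = 0.52 × exp(−0.37 × 3) = 0.52 × exp(−1.11)
  = 0.52 × 0.3296 = 0.1714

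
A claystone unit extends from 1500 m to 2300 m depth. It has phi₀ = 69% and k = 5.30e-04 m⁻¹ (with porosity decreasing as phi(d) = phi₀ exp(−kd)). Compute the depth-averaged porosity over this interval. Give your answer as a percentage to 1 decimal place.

25.4%

Working in km (1 km = 1000 m; k in km⁻¹ = k in m⁻¹ × 1000):
⟨phi⟩ = (1/(d₂−d₁)) ∫ phi₀ e^(−kd) dd = phi₀·(e^(−k·d₁) − e^(−k·d₂)) / (k·(d₂−d₁))
e^(−0.53×1.5) = 0.4516; e^(−0.53×2.3) = 0.2955
⟨phi⟩ = 0.69 × (0.4516 − 0.2955) / (0.53 × 0.8) = 0.69 × 0.3681 = 0.2540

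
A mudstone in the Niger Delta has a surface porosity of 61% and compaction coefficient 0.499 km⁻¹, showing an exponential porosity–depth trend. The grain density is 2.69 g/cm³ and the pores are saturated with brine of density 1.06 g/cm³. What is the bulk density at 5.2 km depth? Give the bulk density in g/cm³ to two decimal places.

2.62 g/cm³

Porosity at depth: phi = 0.61·exp(−0.499×5.2) = 0.61×0.0747 = 0.0455
Bulk density: ρ_b = (1−phi)ρ_g + phi·ρ_f = 0.9545×2.69 + 0.0455×1.06
       = 2.567 + 0.048 = 2.616 g/cm³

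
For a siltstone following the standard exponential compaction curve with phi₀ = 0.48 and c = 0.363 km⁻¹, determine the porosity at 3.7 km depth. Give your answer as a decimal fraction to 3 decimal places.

0.125

phi = phi₀·exp(−c·Z) = 0.48 × exp(−0.363 × 3.7) = 0.48 × exp(−1.343)
  = 0.48 × 0.2610 = 0.1253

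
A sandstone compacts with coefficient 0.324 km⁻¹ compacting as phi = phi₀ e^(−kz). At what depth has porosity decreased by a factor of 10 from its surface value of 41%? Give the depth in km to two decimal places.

7.11 km

phi/phi₀ = 1/10 ⇒ exp(−k·z) = 1/10 ⇒ z = ln(10) / k
z = 2.3026 / 0.324 = 7.107 km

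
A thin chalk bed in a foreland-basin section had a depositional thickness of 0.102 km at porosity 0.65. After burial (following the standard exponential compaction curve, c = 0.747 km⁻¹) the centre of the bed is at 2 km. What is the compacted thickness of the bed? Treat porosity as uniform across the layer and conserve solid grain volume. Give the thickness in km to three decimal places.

Porosity at 2 km: φ = 0.65·exp(−0.747×2) = 0.1459
Solid-volume conservation: h(1−φ) = h₀(1−φ₀) ⇒ h = h₀·(1−φ₀)/(1−φ)
h = 0.102 × (1 − 0.65)/(1 − 0.1459) = 0.102 × 0.4098 = 0.0418 km

0.042 km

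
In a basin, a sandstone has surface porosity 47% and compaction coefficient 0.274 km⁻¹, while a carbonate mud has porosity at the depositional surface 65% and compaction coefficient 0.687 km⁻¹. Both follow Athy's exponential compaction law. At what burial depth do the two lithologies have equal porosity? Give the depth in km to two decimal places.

0.79 km

Set n₀ₐ e^(−kₐd) = n₀ᵦ e^(−kᵦd) ⇒ ln(n₀ₐ/n₀ᵦ) = (kₐ − kᵦ)·d
d = ln(0.47/0.65) / (0.274 − 0.687) = -0.3242 / -0.413 = 0.785 km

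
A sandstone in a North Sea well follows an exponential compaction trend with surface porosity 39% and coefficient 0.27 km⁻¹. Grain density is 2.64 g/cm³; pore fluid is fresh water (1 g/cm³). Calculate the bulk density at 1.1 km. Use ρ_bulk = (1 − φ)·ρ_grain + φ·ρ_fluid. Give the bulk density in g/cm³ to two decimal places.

Porosity at depth: φ = 0.39·exp(−0.27×1.1) = 0.39×0.7430 = 0.2898
Bulk density: ρ_b = (1−φ)ρ_g + φ·ρ_f = 0.7102×2.64 + 0.2898×1
       = 1.875 + 0.290 = 2.165 g/cm³

2.16 g/cm³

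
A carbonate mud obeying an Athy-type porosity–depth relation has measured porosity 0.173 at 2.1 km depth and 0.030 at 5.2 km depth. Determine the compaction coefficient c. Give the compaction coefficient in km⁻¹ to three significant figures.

Athy: n(d) = n₀ e^(−cd) ⇒ n₁/n₂ = e^{c(d₂−d₁)} ⇒ c = ln(n₁/n₂)/(d₂−d₁)
c = ln(0.173/0.03) / (5.2 − 2.1) = ln(5.767) / 3.1 = 1.7521 / 3.1 = 0.5652 km⁻¹

0.565 km⁻¹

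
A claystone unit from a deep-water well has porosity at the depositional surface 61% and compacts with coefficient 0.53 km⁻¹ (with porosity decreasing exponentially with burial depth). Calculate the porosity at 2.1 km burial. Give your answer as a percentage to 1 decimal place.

20.0%

n = n₀·exp(−k·d) = 0.61 × exp(−0.53 × 2.1) = 0.61 × exp(−1.113)
  = 0.61 × 0.3286 = 0.2004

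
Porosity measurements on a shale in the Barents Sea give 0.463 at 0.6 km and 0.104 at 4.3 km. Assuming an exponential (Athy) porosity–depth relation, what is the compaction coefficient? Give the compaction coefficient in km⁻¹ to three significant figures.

Athy: φ(z) = φ₀ e^(−βz) ⇒ φ₁/φ₂ = e^{β(z₂−z₁)} ⇒ β = ln(φ₁/φ₂)/(z₂−z₁)
β = ln(0.463/0.104) / (4.3 − 0.6) = ln(4.452) / 3.7 = 1.4933 / 3.7 = 0.4036 km⁻¹

0.404 km⁻¹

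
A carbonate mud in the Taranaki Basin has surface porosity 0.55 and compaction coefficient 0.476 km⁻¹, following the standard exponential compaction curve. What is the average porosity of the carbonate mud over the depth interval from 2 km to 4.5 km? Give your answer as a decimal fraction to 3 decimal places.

⟨φ⟩ = (1/(Z₂−Z₁)) ∫ φ₀ e^(−cZ) dZ = φ₀·(e^(−c·Z₁) − e^(−c·Z₂)) / (c·(Z₂−Z₁))
e^(−0.476×2) = 0.3860; e^(−0.476×4.5) = 0.1174
⟨φ⟩ = 0.55 × (0.3860 − 0.1174) / (0.476 × 2.5) = 0.55 × 0.2257 = 0.1241

0.124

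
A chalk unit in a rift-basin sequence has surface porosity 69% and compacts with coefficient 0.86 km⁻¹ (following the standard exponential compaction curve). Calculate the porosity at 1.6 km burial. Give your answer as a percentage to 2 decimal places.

φ = φ₀·exp(−c·Z) = 0.69 × exp(−0.86 × 1.6) = 0.69 × exp(−1.376)
  = 0.69 × 0.2526 = 0.1743

17.43%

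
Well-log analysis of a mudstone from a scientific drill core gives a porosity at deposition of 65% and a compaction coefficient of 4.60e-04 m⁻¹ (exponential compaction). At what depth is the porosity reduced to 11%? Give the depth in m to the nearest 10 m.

Working in km (1 km = 1000 m; β in km⁻¹ = β in m⁻¹ × 1000):
Invert Athy's law: d = ln(n₀/n) / β
d = ln(0.65/0.11) / 0.46 = ln(5.909) / 0.46 = 1.7765 / 0.46 = 3.862 km

3860 m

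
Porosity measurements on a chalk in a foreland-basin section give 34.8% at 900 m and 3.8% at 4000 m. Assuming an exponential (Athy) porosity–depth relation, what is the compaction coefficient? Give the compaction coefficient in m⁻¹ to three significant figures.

Working in km (1 km = 1000 m; c in km⁻¹ = c in m⁻¹ × 1000):
Athy: φ(d) = φ₀ e^(−cd) ⇒ φ₁/φ₂ = e^{c(d₂−d₁)} ⇒ c = ln(φ₁/φ₂)/(d₂−d₁)
c = ln(0.348/0.038) / (4 − 0.9) = ln(9.158) / 3.1 = 2.2146 / 3.1 = 0.7144 km⁻¹

0.000714 m⁻¹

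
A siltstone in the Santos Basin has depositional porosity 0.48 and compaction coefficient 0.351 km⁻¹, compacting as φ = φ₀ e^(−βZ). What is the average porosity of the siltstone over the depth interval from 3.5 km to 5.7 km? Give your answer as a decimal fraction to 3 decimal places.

0.098

⟨φ⟩ = (1/(Z₂−Z₁)) ∫ φ₀ e^(−βZ) dZ = φ₀·(e^(−β·Z₁) − e^(−β·Z₂)) / (β·(Z₂−Z₁))
e^(−0.351×3.5) = 0.2927; e^(−0.351×5.7) = 0.1352
⟨φ⟩ = 0.48 × (0.2927 − 0.1352) / (0.351 × 2.2) = 0.48 × 0.2040 = 0.0979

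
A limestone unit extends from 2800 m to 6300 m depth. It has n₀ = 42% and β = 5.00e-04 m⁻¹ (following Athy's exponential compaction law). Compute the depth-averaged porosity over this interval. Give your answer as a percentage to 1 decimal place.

Working in km (1 km = 1000 m; β in km⁻¹ = β in m⁻¹ × 1000):
⟨n⟩ = (1/(Z₂−Z₁)) ∫ n₀ e^(−βZ) dZ = n₀·(e^(−β·Z₁) − e^(−β·Z₂)) / (β·(Z₂−Z₁))
e^(−0.5×2.8) = 0.2466; e^(−0.5×6.3) = 0.0429
⟨n⟩ = 0.42 × (0.2466 − 0.0429) / (0.5 × 3.5) = 0.42 × 0.1164 = 0.0489

4.9%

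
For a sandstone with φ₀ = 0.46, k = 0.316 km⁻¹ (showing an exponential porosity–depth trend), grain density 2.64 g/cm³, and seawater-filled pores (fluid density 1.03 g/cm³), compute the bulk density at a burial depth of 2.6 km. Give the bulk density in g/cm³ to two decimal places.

2.31 g/cm³

Porosity at depth: φ = 0.46·exp(−0.316×2.6) = 0.46×0.4397 = 0.2023
Bulk density: ρ_b = (1−φ)ρ_g + φ·ρ_f = 0.7977×2.64 + 0.2023×1.03
       = 2.106 + 0.208 = 2.314 g/cm³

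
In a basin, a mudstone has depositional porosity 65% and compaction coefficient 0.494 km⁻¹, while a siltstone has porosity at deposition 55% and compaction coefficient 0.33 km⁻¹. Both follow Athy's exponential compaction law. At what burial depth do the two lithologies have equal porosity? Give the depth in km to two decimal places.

Set n₀ₐ e^(−βₐd) = n₀ᵦ e^(−βᵦd) ⇒ ln(n₀ₐ/n₀ᵦ) = (βₐ − βᵦ)·d
d = ln(0.65/0.55) / (0.494 − 0.33) = 0.1671 / 0.164 = 1.019 km

1.02 km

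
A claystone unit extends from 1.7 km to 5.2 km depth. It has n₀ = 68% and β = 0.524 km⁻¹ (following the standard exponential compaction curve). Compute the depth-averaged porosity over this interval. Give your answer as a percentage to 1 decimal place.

⟨n⟩ = (1/(Z₂−Z₁)) ∫ n₀ e^(−βZ) dZ = n₀·(e^(−β·Z₁) − e^(−β·Z₂)) / (β·(Z₂−Z₁))
e^(−0.524×1.7) = 0.4103; e^(−0.524×5.2) = 0.0656
⟨n⟩ = 0.68 × (0.4103 − 0.0656) / (0.524 × 3.5) = 0.68 × 0.1880 = 0.1278

12.8%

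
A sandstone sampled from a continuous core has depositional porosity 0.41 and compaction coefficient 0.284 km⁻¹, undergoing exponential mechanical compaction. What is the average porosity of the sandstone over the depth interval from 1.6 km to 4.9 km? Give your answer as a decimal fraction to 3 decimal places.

⟨n⟩ = (1/(Z₂−Z₁)) ∫ n₀ e^(−βZ) dZ = n₀·(e^(−β·Z₁) − e^(−β·Z₂)) / (β·(Z₂−Z₁))
e^(−0.284×1.6) = 0.6348; e^(−0.284×4.9) = 0.2487
⟨n⟩ = 0.41 × (0.6348 − 0.2487) / (0.284 × 3.3) = 0.41 × 0.4120 = 0.1689

0.169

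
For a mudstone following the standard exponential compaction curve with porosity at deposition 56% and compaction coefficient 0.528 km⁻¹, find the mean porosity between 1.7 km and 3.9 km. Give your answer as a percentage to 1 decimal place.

⟨phi⟩ = (1/(Z₂−Z₁)) ∫ phi₀ e^(−kZ) dZ = phi₀·(e^(−k·Z₁) − e^(−k·Z₂)) / (k·(Z₂−Z₁))
e^(−0.528×1.7) = 0.4075; e^(−0.528×3.9) = 0.1276
⟨phi⟩ = 0.56 × (0.4075 − 0.1276) / (0.528 × 2.2) = 0.56 × 0.2410 = 0.1350

13.5%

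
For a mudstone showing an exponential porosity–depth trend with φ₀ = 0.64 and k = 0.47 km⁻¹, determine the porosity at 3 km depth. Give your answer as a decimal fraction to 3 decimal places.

φ = φ₀·exp(−k·d) = 0.64 × exp(−0.47 × 3) = 0.64 × exp(−1.41)
  = 0.64 × 0.2441 = 0.1563

0.156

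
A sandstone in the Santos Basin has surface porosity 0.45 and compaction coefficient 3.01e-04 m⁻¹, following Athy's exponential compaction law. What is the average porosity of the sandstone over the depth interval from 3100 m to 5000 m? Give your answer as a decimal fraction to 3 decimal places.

Working in km (1 km = 1000 m; k in km⁻¹ = k in m⁻¹ × 1000):
⟨φ⟩ = (1/(d₂−d₁)) ∫ φ₀ e^(−kd) dd = φ₀·(e^(−k·d₁) − e^(−k·d₂)) / (k·(d₂−d₁))
e^(−0.301×3.1) = 0.3933; e^(−0.301×5) = 0.2220
⟨φ⟩ = 0.45 × (0.3933 − 0.2220) / (0.301 × 1.9) = 0.45 × 0.2996 = 0.1348

0.135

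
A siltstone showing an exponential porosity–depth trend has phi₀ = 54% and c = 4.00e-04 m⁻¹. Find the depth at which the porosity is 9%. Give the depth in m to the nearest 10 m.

4480 m

Working in km (1 km = 1000 m; c in km⁻¹ = c in m⁻¹ × 1000):
Invert Athy's law: z = ln(phi₀/phi) / c
z = ln(0.54/0.09) / 0.4 = ln(6) / 0.4 = 1.7918 / 0.4 = 4.479 km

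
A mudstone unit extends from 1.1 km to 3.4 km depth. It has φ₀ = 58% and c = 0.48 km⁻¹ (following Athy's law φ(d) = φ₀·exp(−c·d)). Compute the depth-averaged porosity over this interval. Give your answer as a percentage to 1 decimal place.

20.7%

⟨φ⟩ = (1/(d₂−d₁)) ∫ φ₀ e^(−cd) dd = φ₀·(e^(−c·d₁) − e^(−c·d₂)) / (c·(d₂−d₁))
e^(−0.48×1.1) = 0.5898; e^(−0.48×3.4) = 0.1955
⟨φ⟩ = 0.58 × (0.5898 − 0.1955) / (0.48 × 2.3) = 0.58 × 0.3571 = 0.2071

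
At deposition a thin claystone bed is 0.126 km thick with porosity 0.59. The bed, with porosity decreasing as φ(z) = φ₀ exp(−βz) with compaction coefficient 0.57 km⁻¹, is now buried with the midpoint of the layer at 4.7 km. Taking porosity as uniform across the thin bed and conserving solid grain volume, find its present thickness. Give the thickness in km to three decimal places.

Porosity at 4.7 km: φ = 0.59·exp(−0.57×4.7) = 0.0405
Solid-volume conservation: h(1−φ) = h₀(1−φ₀) ⇒ h = h₀·(1−φ₀)/(1−φ)
h = 0.126 × (1 − 0.59)/(1 − 0.0405) = 0.126 × 0.4273 = 0.0538 km

0.054 km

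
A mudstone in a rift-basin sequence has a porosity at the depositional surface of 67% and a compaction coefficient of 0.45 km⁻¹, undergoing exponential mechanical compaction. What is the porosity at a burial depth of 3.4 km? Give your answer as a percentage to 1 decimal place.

14.5%

phi = phi₀·exp(−c·Z) = 0.67 × exp(−0.45 × 3.4) = 0.67 × exp(−1.53)
  = 0.67 × 0.2165 = 0.1451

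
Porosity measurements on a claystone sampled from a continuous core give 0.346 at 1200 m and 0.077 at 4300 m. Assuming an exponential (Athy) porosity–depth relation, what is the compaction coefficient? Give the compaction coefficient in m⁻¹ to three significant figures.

Working in km (1 km = 1000 m; k in km⁻¹ = k in m⁻¹ × 1000):
Athy: phi(d) = phi₀ e^(−kd) ⇒ phi₁/phi₂ = e^{k(d₂−d₁)} ⇒ k = ln(phi₁/phi₂)/(d₂−d₁)
k = ln(0.346/0.077) / (4.3 − 1.2) = ln(4.494) / 3.1 = 1.5026 / 3.1 = 0.4847 km⁻¹

0.000485 m⁻¹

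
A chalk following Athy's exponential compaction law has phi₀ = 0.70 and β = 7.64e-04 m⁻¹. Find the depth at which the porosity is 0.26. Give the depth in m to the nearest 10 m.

Working in km (1 km = 1000 m; β in km⁻¹ = β in m⁻¹ × 1000):
Invert Athy's law: d = ln(phi₀/phi) / β
d = ln(0.7/0.26) / 0.764 = ln(2.692) / 0.764 = 0.9904 / 0.764 = 1.296 km

1300 m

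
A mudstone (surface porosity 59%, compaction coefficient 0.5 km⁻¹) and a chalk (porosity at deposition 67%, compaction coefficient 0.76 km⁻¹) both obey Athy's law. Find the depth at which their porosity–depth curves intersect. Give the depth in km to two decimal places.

Set phi₀ₐ e^(−kₐz) = phi₀ᵦ e^(−kᵦz) ⇒ ln(phi₀ₐ/phi₀ᵦ) = (kₐ − kᵦ)·z
z = ln(0.59/0.67) / (0.5 − 0.76) = -0.1272 / -0.26 = 0.489 km

0.49 km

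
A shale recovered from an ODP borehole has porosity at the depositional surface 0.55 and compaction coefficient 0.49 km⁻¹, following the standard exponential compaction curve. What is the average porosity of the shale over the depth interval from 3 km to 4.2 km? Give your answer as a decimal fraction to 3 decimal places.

⟨phi⟩ = (1/(Z₂−Z₁)) ∫ phi₀ e^(−βZ) dZ = phi₀·(e^(−β·Z₁) − e^(−β·Z₂)) / (β·(Z₂−Z₁))
e^(−0.49×3) = 0.2299; e^(−0.49×4.2) = 0.1277
⟨phi⟩ = 0.55 × (0.2299 − 0.1277) / (0.49 × 1.2) = 0.55 × 0.1738 = 0.0956

0.096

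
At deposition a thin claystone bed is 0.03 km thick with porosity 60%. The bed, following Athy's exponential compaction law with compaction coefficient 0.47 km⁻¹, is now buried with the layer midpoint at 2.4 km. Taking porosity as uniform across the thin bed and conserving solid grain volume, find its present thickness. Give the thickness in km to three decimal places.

Porosity at 2.4 km: n = 0.6·exp(−0.47×2.4) = 0.1942
Solid-volume conservation: h(1−n) = h₀(1−n₀) ⇒ h = h₀·(1−n₀)/(1−n)
h = 0.03 × (1 − 0.6)/(1 − 0.1942) = 0.03 × 0.4964 = 0.0149 km

0.015 km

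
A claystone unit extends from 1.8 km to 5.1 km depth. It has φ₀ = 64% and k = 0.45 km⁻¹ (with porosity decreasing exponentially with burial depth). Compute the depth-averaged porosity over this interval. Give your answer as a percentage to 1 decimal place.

14.8%

⟨φ⟩ = (1/(d₂−d₁)) ∫ φ₀ e^(−kd) dd = φ₀·(e^(−k·d₁) − e^(−k·d₂)) / (k·(d₂−d₁))
e^(−0.45×1.8) = 0.4449; e^(−0.45×5.1) = 0.1008
⟨φ⟩ = 0.64 × (0.4449 − 0.1008) / (0.45 × 3.3) = 0.64 × 0.2317 = 0.1483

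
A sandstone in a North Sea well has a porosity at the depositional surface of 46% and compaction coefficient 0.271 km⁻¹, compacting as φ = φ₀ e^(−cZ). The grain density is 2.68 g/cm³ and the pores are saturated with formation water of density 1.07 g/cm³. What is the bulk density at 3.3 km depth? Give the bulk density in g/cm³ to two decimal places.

Porosity at depth: φ = 0.46·exp(−0.271×3.3) = 0.46×0.4089 = 0.1881
Bulk density: ρ_b = (1−φ)ρ_g + φ·ρ_f = 0.8119×2.68 + 0.1881×1.07
       = 2.176 + 0.201 = 2.377 g/cm³

2.38 g/cm³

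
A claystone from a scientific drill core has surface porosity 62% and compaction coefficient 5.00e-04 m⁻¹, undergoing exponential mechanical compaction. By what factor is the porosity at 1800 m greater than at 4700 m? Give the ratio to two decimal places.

Working in km (1 km = 1000 m; β in km⁻¹ = β in m⁻¹ × 1000):
phi(z₁)/phi(z₂) = e^(−β·z₁)/e^(−β·z₂) = e^{β(z₂−z₁)}
= exp(0.5 × 2.9) = exp(1.45) = 4.2631

4.26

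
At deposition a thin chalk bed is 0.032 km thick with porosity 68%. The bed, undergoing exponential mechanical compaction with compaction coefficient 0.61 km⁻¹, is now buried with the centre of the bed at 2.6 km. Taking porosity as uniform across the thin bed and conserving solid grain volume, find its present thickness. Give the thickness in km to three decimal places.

0.012 km

Porosity at 2.6 km: φ = 0.68·exp(−0.61×2.6) = 0.1392
Solid-volume conservation: h(1−φ) = h₀(1−φ₀) ⇒ h = h₀·(1−φ₀)/(1−φ)
h = 0.032 × (1 − 0.68)/(1 − 0.1392) = 0.032 × 0.3718 = 0.0119 km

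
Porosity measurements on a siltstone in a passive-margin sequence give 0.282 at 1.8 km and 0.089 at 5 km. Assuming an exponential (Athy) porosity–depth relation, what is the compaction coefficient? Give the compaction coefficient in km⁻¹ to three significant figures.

0.360 km⁻¹

Athy: φ(z) = φ₀ e^(−kz) ⇒ φ₁/φ₂ = e^{k(z₂−z₁)} ⇒ k = ln(φ₁/φ₂)/(z₂−z₁)
k = ln(0.282/0.089) / (5 − 1.8) = ln(3.169) / 3.2 = 1.1533 / 3.2 = 0.3604 km⁻¹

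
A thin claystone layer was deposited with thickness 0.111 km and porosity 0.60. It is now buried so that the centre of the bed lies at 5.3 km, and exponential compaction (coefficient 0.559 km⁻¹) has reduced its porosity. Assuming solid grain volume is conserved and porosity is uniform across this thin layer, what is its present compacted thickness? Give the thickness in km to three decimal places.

Porosity at 5.3 km: n = 0.6·exp(−0.559×5.3) = 0.0310
Solid-volume conservation: h(1−n) = h₀(1−n₀) ⇒ h = h₀·(1−n₀)/(1−n)
h = 0.111 × (1 − 0.6)/(1 − 0.0310) = 0.111 × 0.4128 = 0.0458 km

0.046 km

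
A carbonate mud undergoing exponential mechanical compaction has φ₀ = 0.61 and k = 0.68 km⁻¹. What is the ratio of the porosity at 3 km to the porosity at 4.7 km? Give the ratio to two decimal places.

3.18

φ(Z₁)/φ(Z₂) = e^(−k·Z₁)/e^(−k·Z₂) = e^{k(Z₂−Z₁)}
= exp(0.68 × 1.7) = exp(1.156) = 3.1772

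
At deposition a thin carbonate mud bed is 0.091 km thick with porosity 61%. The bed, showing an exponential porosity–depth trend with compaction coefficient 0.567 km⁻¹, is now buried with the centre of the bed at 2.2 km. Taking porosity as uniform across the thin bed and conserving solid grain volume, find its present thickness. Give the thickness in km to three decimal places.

0.043 km

Porosity at 2.2 km: n = 0.61·exp(−0.567×2.2) = 0.1752
Solid-volume conservation: h(1−n) = h₀(1−n₀) ⇒ h = h₀·(1−n₀)/(1−n)
h = 0.091 × (1 − 0.61)/(1 − 0.1752) = 0.091 × 0.4729 = 0.0430 km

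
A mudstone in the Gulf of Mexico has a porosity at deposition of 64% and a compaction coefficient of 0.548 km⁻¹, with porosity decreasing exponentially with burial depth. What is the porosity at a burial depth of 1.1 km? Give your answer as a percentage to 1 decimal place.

35.0%

n = n₀·exp(−β·z) = 0.64 × exp(−0.548 × 1.1) = 0.64 × exp(−0.6028)
  = 0.64 × 0.5473 = 0.3503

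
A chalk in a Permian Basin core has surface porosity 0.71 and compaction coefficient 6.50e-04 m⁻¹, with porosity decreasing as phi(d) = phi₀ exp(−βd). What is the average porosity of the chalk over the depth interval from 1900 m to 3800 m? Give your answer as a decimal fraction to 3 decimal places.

Working in km (1 km = 1000 m; β in km⁻¹ = β in m⁻¹ × 1000):
⟨phi⟩ = (1/(d₂−d₁)) ∫ phi₀ e^(−βd) dd = phi₀·(e^(−β·d₁) − e^(−β·d₂)) / (β·(d₂−d₁))
e^(−0.65×1.9) = 0.2908; e^(−0.65×3.8) = 0.0846
⟨phi⟩ = 0.71 × (0.2908 − 0.0846) / (0.65 × 1.9) = 0.71 × 0.1670 = 0.1186

0.119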